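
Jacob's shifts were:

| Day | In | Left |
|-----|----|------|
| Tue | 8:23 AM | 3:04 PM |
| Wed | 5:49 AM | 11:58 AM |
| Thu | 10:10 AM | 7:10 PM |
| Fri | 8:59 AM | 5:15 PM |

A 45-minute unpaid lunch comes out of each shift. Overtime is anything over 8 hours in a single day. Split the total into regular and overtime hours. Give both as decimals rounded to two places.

Tue: 8:23 AM–3:04 PM = 6 h 41 min; less 45 min break → 5 h 56 min
Wed: 5:49 AM–11:58 AM = 6 h 9 min; less 45 min break → 5 h 24 min
Thu: 10:10 AM–7:10 PM = 9 h 0 min; less 45 min break → 8 h 15 min
Fri: 8:59 AM–5:15 PM = 8 h 16 min; less 45 min break → 7 h 31 min
Tue reg 5 h 56 min / OT 0 h 0 min; Wed reg 5 h 24 min / OT 0 h 0 min; Thu reg 8 h 0 min / OT 0 h 15 min; Fri reg 7 h 31 min / OT 0 h 0 min.
Totals: regular 26 h 51 min, overtime 0 h 15 min.

Regular 26.85 hours, overtime 0.25 hours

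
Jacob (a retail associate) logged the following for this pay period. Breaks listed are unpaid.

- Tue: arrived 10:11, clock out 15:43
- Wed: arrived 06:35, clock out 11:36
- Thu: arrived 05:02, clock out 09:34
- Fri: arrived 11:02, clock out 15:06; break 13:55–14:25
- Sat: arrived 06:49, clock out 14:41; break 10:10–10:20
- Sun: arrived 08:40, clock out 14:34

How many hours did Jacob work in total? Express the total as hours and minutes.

32 h 15 min

Tue: 10:11–15:43 = 5 h 32 min
Wed: 06:35–11:36 = 5 h 1 min
Thu: 05:02–09:34 = 4 h 32 min
Fri: 11:02–15:06 = 4 h 4 min; less 30 min break → 3 h 34 min
Sat: 06:49–14:41 = 7 h 52 min; less 10 min break → 7 h 42 min
Sun: 08:40–14:34 = 5 h 54 min
Total: 5 h 32 min + 5 h 1 min + 4 h 32 min + 3 h 34 min + 7 h 42 min + 5 h 54 min = 32 h 15 min.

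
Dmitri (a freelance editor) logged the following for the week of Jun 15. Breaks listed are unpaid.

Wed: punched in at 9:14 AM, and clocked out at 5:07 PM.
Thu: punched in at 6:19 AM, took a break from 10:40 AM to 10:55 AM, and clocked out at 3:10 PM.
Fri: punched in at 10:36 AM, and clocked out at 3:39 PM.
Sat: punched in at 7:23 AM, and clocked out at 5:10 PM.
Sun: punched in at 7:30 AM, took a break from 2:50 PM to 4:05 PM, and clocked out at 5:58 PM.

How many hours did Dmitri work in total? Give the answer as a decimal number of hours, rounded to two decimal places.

Wed: 9:14 AM–5:07 PM = 7 h 53 min
Thu: 6:19 AM–3:10 PM = 8 h 51 min; less 15 min break → 8 h 36 min
Fri: 10:36 AM–3:39 PM = 5 h 3 min
Sat: 7:23 AM–5:10 PM = 9 h 47 min
Sun: 7:30 AM–5:58 PM = 10 h 28 min; less 75 min break → 9 h 13 min
Total: 7 h 53 min + 8 h 36 min + 5 h 3 min + 9 h 47 min + 9 h 13 min = 40 h 32 min.

40.53 hours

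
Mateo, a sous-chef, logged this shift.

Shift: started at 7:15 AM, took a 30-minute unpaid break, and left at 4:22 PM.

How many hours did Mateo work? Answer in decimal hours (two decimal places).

8.62 hours

Shift: 7:15 AM–4:22 PM = 9 h 7 min; less 30 min break → 8 h 37 min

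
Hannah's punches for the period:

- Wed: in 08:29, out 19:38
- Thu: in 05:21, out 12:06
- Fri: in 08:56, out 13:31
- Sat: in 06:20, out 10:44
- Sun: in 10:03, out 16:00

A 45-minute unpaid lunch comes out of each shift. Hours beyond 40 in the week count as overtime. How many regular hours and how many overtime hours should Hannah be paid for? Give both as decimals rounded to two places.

Regular 29.08 hours, overtime 0.00 hours

Wed: 08:29–19:38 = 11 h 9 min; less 45 min break → 10 h 24 min
Thu: 05:21–12:06 = 6 h 45 min; less 45 min break → 6 h 0 min
Fri: 08:56–13:31 = 4 h 35 min; less 45 min break → 3 h 50 min
Sat: 06:20–10:44 = 4 h 24 min; less 45 min break → 3 h 39 min
Sun: 10:03–16:00 = 5 h 57 min; less 45 min break → 5 h 12 min
Total worked: 29 h 5 min = 29.08 h.
Threshold 40 h → overtime 0 h 0 min, regular 29 h 5 min.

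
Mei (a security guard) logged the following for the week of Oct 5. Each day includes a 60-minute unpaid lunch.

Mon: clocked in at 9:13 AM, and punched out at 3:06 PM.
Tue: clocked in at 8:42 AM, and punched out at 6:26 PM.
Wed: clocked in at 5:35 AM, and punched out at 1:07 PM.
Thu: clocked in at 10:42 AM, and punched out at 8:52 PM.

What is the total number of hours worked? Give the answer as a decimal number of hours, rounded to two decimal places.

29.32 hours

Mon: 9:13 AM–3:06 PM = 5 h 53 min; less 60 min break → 4 h 53 min
Tue: 8:42 AM–6:26 PM = 9 h 44 min; less 60 min break → 8 h 44 min
Wed: 5:35 AM–1:07 PM = 7 h 32 min; less 60 min break → 6 h 32 min
Thu: 10:42 AM–8:52 PM = 10 h 10 min; less 60 min break → 9 h 10 min
Total: 4 h 53 min + 8 h 44 min + 6 h 32 min + 9 h 10 min = 29 h 19 min.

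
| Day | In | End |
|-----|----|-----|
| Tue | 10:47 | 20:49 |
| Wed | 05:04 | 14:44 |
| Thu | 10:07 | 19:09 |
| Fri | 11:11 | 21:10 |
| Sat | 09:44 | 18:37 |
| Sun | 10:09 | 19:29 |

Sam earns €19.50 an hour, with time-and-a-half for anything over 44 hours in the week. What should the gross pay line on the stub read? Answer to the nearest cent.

Tue: 10:47–20:49 = 10 h 2 min
Wed: 05:04–14:44 = 9 h 40 min
Thu: 10:07–19:09 = 9 h 2 min
Fri: 11:11–21:10 = 9 h 59 min
Sat: 09:44–18:37 = 8 h 53 min
Sun: 10:09–19:29 = 9 h 20 min
Total worked: 56 h 56 min = 3416 min.
Regular 44 h 0 min = 2640 min at €19.50/h; overtime 12 h 56 min = 776 min at €29.25/h.
Pay = (2640 × €19.50 + 776 × €29.25) ÷ 60 = €1236.30.

€1236.30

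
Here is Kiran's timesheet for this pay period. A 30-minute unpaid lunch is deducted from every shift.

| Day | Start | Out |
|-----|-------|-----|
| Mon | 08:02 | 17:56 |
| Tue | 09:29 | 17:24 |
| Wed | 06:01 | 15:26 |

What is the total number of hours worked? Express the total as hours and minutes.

25 h 44 min

Mon: 08:02–17:56 = 9 h 54 min; less 30 min break → 9 h 24 min
Tue: 09:29–17:24 = 7 h 55 min; less 30 min break → 7 h 25 min
Wed: 06:01–15:26 = 9 h 25 min; less 30 min break → 8 h 55 min
Total: 9 h 24 min + 7 h 25 min + 8 h 55 min = 25 h 44 min.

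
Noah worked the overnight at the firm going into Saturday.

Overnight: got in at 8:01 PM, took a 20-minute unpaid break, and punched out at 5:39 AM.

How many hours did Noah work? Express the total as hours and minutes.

9 h 18 min

Overnight: 8:01 PM → midnight = 3 h 59 min; midnight → 5:39 AM = 5 h 39 min; span 9 h 38 min; less 20 min break → 9 h 18 min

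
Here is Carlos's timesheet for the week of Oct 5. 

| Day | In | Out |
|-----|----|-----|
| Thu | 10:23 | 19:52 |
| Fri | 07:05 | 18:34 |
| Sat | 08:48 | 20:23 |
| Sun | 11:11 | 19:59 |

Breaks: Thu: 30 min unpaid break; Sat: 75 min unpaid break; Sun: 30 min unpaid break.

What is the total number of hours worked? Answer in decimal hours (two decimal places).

Thu: 10:23–19:52 = 9 h 29 min; less 30 min break → 8 h 59 min
Fri: 07:05–18:34 = 11 h 29 min
Sat: 08:48–20:23 = 11 h 35 min; less 75 min break → 10 h 20 min
Sun: 11:11–19:59 = 8 h 48 min; less 30 min break → 8 h 18 min
Total: 8 h 59 min + 11 h 29 min + 10 h 20 min + 8 h 18 min = 39 h 6 min.

39.10 hours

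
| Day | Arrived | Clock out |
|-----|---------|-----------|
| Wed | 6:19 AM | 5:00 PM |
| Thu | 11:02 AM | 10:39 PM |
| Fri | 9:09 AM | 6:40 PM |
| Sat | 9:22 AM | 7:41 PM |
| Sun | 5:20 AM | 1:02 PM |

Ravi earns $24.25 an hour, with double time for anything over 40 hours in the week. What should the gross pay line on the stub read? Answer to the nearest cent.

$1446.92

Wed: 6:19 AM–5:00 PM = 10 h 41 min
Thu: 11:02 AM–10:39 PM = 11 h 37 min
Fri: 9:09 AM–6:40 PM = 9 h 31 min
Sat: 9:22 AM–7:41 PM = 10 h 19 min
Sun: 5:20 AM–1:02 PM = 7 h 42 min
Total worked: 49 h 50 min = 2990 min.
Regular 40 h 0 min = 2400 min at $24.25/h; overtime 9 h 50 min = 590 min at $48.50/h.
Pay = (2400 × $24.25 + 590 × $48.50) ÷ 60 = $1446.92.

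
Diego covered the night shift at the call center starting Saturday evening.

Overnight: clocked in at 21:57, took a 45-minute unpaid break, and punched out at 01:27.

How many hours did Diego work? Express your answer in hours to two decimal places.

2.75 hours

Overnight: 21:57 → midnight = 2 h 3 min; midnight → 01:27 = 1 h 27 min; span 3 h 30 min; less 45 min break → 2 h 45 min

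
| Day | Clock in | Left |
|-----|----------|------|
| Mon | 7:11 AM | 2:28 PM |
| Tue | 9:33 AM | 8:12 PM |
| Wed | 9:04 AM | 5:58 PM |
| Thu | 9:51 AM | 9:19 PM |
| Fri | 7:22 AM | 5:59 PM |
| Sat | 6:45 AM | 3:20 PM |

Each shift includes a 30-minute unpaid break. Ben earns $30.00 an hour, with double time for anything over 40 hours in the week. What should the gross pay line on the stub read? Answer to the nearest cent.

$2070.00

Mon: 7:11 AM–2:28 PM = 7 h 17 min; less 30 min break → 6 h 47 min
Tue: 9:33 AM–8:12 PM = 10 h 39 min; less 30 min break → 10 h 9 min
Wed: 9:04 AM–5:58 PM = 8 h 54 min; less 30 min break → 8 h 24 min
Thu: 9:51 AM–9:19 PM = 11 h 28 min; less 30 min break → 10 h 58 min
Fri: 7:22 AM–5:59 PM = 10 h 37 min; less 30 min break → 10 h 7 min
Sat: 6:45 AM–3:20 PM = 8 h 35 min; less 30 min break → 8 h 5 min
Total worked: 54 h 30 min = 3270 min.
Regular 40 h 0 min = 2400 min at $30.00/h; overtime 14 h 30 min = 870 min at $60.00/h.
Pay = (2400 × $30.00 + 870 × $60.00) ÷ 60 = $2070.00.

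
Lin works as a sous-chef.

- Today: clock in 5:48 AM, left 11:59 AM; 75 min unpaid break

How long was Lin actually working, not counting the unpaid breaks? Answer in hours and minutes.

Today: 5:48 AM–11:59 AM = 6 h 11 min; less 75 min break → 4 h 56 min

4 h 56 min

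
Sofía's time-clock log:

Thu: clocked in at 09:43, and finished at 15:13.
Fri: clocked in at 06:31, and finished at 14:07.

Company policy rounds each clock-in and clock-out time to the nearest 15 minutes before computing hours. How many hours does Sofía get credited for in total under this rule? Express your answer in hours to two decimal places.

13.00 hours

Thu: in 09:43→09:45, out 15:13→15:15; 5 h 30 min
Fri: in 06:31→06:30, out 14:07→14:00; 7 h 30 min
Total credited: 13 h 0 min.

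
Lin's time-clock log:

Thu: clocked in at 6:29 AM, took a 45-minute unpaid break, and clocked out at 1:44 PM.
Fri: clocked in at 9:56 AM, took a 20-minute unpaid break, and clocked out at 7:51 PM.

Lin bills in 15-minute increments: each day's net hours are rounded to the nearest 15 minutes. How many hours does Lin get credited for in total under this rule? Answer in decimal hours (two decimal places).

16.00 hours

Thu: 6:29 AM–1:44 PM = 7 h 15 min − 45 min = 6 h 30 min → rounds to 6 h 30 min
Fri: 9:56 AM–7:51 PM = 9 h 55 min − 20 min = 9 h 35 min → rounds to 9 h 30 min
Total credited: 16 h 0 min.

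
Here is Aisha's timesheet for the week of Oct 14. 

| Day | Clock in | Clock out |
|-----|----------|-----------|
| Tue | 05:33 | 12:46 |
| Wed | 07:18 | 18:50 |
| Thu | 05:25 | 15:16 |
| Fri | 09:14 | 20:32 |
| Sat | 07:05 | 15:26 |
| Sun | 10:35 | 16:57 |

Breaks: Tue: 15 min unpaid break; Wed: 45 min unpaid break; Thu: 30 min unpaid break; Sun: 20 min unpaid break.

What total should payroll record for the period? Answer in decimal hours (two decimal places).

52.78 hours

Tue: 05:33–12:46 = 7 h 13 min; less 15 min break → 6 h 58 min
Wed: 07:18–18:50 = 11 h 32 min; less 45 min break → 10 h 47 min
Thu: 05:25–15:16 = 9 h 51 min; less 30 min break → 9 h 21 min
Fri: 09:14–20:32 = 11 h 18 min
Sat: 07:05–15:26 = 8 h 21 min
Sun: 10:35–16:57 = 6 h 22 min; less 20 min break → 6 h 2 min
Total: 6 h 58 min + 10 h 47 min + 9 h 21 min + 11 h 18 min + 8 h 21 min + 6 h 2 min = 52 h 47 min.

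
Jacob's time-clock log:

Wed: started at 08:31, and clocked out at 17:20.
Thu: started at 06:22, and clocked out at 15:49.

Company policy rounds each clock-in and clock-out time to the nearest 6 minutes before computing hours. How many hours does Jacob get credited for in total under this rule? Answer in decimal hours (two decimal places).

Wed: in 08:31→08:30, out 17:20→17:18; 8 h 48 min
Thu: in 06:22→06:24, out 15:49→15:48; 9 h 24 min
Total credited: 18 h 12 min.

18.20 hours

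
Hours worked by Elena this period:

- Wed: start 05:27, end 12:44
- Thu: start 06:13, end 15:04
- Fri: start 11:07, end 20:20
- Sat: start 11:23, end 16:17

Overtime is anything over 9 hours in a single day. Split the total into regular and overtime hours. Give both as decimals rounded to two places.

Regular 30.03 hours, overtime 0.22 hours

Wed: 05:27–12:44 = 7 h 17 min
Thu: 06:13–15:04 = 8 h 51 min
Fri: 11:07–20:20 = 9 h 13 min
Sat: 11:23–16:17 = 4 h 54 min
Wed reg 7 h 17 min / OT 0 h 0 min; Thu reg 8 h 51 min / OT 0 h 0 min; Fri reg 9 h 0 min / OT 0 h 13 min; Sat reg 4 h 54 min / OT 0 h 0 min.
Totals: regular 30 h 2 min, overtime 0 h 13 min.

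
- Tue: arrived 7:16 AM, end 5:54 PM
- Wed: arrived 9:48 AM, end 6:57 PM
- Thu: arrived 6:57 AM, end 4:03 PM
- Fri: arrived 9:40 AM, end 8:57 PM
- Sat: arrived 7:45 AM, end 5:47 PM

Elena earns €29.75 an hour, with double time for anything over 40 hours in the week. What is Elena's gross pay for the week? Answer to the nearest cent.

€1796.90

Tue: 7:16 AM–5:54 PM = 10 h 38 min
Wed: 9:48 AM–6:57 PM = 9 h 9 min
Thu: 6:57 AM–4:03 PM = 9 h 6 min
Fri: 9:40 AM–8:57 PM = 11 h 17 min
Sat: 7:45 AM–5:47 PM = 10 h 2 min
Total worked: 50 h 12 min = 3012 min.
Regular 40 h 0 min = 2400 min at €29.75/h; overtime 10 h 12 min = 612 min at €59.50/h.
Pay = (2400 × €29.75 + 612 × €59.50) ÷ 60 = €1796.90.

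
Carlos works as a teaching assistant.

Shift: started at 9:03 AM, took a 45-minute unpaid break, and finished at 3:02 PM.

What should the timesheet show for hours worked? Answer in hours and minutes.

Shift: 9:03 AM–3:02 PM = 5 h 59 min; less 45 min break → 5 h 14 min

5 h 14 min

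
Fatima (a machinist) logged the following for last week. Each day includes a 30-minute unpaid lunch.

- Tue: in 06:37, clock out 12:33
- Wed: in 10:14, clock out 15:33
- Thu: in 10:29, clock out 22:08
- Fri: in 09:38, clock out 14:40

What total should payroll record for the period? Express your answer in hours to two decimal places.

Tue: 06:37–12:33 = 5 h 56 min; less 30 min break → 5 h 26 min
Wed: 10:14–15:33 = 5 h 19 min; less 30 min break → 4 h 49 min
Thu: 10:29–22:08 = 11 h 39 min; less 30 min break → 11 h 9 min
Fri: 09:38–14:40 = 5 h 2 min; less 30 min break → 4 h 32 min
Total: 5 h 26 min + 4 h 49 min + 11 h 9 min + 4 h 32 min = 25 h 56 min.

25.93 hours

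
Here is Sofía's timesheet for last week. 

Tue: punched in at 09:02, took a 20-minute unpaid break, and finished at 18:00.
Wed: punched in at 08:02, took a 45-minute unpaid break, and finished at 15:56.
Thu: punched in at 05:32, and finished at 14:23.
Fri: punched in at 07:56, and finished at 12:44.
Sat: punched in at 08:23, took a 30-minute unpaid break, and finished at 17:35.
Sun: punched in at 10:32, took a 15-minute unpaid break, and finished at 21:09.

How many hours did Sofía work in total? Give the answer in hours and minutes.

Tue: 09:02–18:00 = 8 h 58 min; less 20 min break → 8 h 38 min
Wed: 08:02–15:56 = 7 h 54 min; less 45 min break → 7 h 9 min
Thu: 05:32–14:23 = 8 h 51 min
Fri: 07:56–12:44 = 4 h 48 min
Sat: 08:23–17:35 = 9 h 12 min; less 30 min break → 8 h 42 min
Sun: 10:32–21:09 = 10 h 37 min; less 15 min break → 10 h 22 min
Total: 8 h 38 min + 7 h 9 min + 8 h 51 min + 4 h 48 min + 8 h 42 min + 10 h 22 min = 48 h 30 min.

48 h 30 min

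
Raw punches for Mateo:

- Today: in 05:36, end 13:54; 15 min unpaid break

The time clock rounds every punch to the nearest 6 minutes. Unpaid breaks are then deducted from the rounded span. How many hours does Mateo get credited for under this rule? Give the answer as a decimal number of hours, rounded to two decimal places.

Today: in 05:36→05:36, out 13:54→13:54; 8 h 18 min − 15 min = 8 h 3 min

8.05 hours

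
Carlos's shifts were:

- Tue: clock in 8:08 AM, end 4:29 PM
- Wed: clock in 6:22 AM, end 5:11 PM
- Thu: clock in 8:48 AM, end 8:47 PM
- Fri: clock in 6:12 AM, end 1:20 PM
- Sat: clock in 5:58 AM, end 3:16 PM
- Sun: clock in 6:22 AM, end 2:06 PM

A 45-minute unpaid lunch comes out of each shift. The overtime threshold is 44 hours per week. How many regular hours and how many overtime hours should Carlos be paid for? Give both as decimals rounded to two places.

Regular 44.00 hours, overtime 6.82 hours

Tue: 8:08 AM–4:29 PM = 8 h 21 min; less 45 min break → 7 h 36 min
Wed: 6:22 AM–5:11 PM = 10 h 49 min; less 45 min break → 10 h 4 min
Thu: 8:48 AM–8:47 PM = 11 h 59 min; less 45 min break → 11 h 14 min
Fri: 6:12 AM–1:20 PM = 7 h 8 min; less 45 min break → 6 h 23 min
Sat: 5:58 AM–3:16 PM = 9 h 18 min; less 45 min break → 8 h 33 min
Sun: 6:22 AM–2:06 PM = 7 h 44 min; less 45 min break → 6 h 59 min
Total worked: 50 h 49 min = 50.82 h.
Threshold 44 h → overtime 6 h 49 min, regular 44 h 0 min.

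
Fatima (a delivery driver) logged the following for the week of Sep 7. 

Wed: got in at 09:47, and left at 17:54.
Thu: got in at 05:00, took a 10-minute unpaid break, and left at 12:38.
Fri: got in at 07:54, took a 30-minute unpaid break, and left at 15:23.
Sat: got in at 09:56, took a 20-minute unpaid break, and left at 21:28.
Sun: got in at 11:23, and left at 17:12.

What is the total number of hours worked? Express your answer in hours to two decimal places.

Wed: 09:47–17:54 = 8 h 7 min
Thu: 05:00–12:38 = 7 h 38 min; less 10 min break → 7 h 28 min
Fri: 07:54–15:23 = 7 h 29 min; less 30 min break → 6 h 59 min
Sat: 09:56–21:28 = 11 h 32 min; less 20 min break → 11 h 12 min
Sun: 11:23–17:12 = 5 h 49 min
Total: 8 h 7 min + 7 h 28 min + 6 h 59 min + 11 h 12 min + 5 h 49 min = 39 h 35 min.

39.58 hours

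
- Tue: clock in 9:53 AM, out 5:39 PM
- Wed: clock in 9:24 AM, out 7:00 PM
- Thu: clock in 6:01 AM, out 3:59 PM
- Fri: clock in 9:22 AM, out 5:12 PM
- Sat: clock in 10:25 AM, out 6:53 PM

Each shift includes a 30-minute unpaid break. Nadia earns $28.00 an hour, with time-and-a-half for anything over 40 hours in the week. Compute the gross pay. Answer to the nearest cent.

Tue: 9:53 AM–5:39 PM = 7 h 46 min; less 30 min break → 7 h 16 min
Wed: 9:24 AM–7:00 PM = 9 h 36 min; less 30 min break → 9 h 6 min
Thu: 6:01 AM–3:59 PM = 9 h 58 min; less 30 min break → 9 h 28 min
Fri: 9:22 AM–5:12 PM = 7 h 50 min; less 30 min break → 7 h 20 min
Sat: 10:25 AM–6:53 PM = 8 h 28 min; less 30 min break → 7 h 58 min
Total worked: 41 h 8 min = 2468 min.
Regular 40 h 0 min = 2400 min at $28.00/h; overtime 1 h 8 min = 68 min at $42.00/h.
Pay = (2400 × $28.00 + 68 × $42.00) ÷ 60 = $1167.60.

$1167.60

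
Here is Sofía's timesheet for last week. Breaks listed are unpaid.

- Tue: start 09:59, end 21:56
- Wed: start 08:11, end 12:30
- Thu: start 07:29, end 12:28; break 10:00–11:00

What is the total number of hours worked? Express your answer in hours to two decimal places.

Tue: 09:59–21:56 = 11 h 57 min
Wed: 08:11–12:30 = 4 h 19 min
Thu: 07:29–12:28 = 4 h 59 min; less 60 min break → 3 h 59 min
Total: 11 h 57 min + 4 h 19 min + 3 h 59 min = 20 h 15 min.

20.25 hours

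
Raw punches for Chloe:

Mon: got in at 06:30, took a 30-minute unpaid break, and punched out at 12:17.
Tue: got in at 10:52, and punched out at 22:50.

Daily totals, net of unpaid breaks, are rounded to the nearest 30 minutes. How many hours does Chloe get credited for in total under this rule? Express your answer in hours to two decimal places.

Mon: 06:30–12:17 = 5 h 47 min − 30 min = 5 h 17 min → rounds to 5 h 30 min
Tue: 10:52–22:50 = 11 h 58 min → rounds to 12 h 0 min
Total credited: 17 h 30 min.

17.50 hours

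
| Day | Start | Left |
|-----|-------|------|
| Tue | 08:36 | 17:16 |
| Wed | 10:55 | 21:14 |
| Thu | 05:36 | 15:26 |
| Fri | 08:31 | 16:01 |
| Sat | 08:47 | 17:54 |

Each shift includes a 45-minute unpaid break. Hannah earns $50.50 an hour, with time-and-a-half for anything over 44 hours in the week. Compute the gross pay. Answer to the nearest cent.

Tue: 08:36–17:16 = 8 h 40 min; less 45 min break → 7 h 55 min
Wed: 10:55–21:14 = 10 h 19 min; less 45 min break → 9 h 34 min
Thu: 05:36–15:26 = 9 h 50 min; less 45 min break → 9 h 5 min
Fri: 08:31–16:01 = 7 h 30 min; less 45 min break → 6 h 45 min
Sat: 08:47–17:54 = 9 h 7 min; less 45 min break → 8 h 22 min
Total worked: 41 h 41 min = 2501 min.
Regular 41 h 41 min = 2501 min at $50.50/h; overtime 0 h 0 min = 0 min at $75.75/h.
Pay = (2501 × $50.50 + 0 × $75.75) ÷ 60 = $2105.01.

$2105.01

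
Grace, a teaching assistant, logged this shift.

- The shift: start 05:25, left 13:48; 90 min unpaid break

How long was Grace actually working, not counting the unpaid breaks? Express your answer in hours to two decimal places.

6.88 hours

The shift: 05:25–13:48 = 8 h 23 min; less 90 min break → 6 h 53 min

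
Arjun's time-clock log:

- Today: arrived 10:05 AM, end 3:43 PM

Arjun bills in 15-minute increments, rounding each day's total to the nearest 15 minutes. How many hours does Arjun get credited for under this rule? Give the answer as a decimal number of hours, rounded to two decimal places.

5.75 hours

Today: 10:05 AM–3:43 PM = 5 h 38 min → rounds to 5 h 45 min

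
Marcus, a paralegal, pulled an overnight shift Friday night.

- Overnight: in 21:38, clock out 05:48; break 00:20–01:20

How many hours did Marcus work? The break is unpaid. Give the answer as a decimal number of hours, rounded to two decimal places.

Overnight: 21:38 → midnight = 2 h 22 min; midnight → 05:48 = 5 h 48 min; span 8 h 10 min; less 60 min break → 7 h 10 min

7.17 hours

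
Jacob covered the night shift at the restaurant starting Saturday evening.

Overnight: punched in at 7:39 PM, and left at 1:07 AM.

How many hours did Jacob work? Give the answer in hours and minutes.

Overnight: 7:39 PM → midnight = 4 h 21 min; midnight → 1:07 AM = 1 h 7 min; span 5 h 28 min

5 h 28 min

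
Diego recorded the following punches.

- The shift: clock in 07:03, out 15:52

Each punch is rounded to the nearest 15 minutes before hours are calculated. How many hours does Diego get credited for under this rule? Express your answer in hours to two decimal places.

The shift: in 07:03→07:00, out 15:52→15:45; 8 h 45 min

8.75 hours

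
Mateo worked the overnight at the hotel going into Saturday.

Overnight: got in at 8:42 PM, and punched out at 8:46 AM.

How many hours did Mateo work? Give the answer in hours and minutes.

12 h 4 min

Overnight: 8:42 PM → midnight = 3 h 18 min; midnight → 8:46 AM = 8 h 46 min; span 12 h 4 min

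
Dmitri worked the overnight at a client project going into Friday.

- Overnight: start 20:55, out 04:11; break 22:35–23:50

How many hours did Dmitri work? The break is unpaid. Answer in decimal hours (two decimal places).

6.02 hours

Overnight: 20:55 → midnight = 3 h 5 min; midnight → 04:11 = 4 h 11 min; span 7 h 16 min; less 75 min break → 6 h 1 min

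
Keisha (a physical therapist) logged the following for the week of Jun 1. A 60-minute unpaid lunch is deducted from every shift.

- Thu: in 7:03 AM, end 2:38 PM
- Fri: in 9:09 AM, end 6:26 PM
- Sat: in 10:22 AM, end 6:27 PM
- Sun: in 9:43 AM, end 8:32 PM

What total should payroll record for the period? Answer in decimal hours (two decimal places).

31.77 hours

Thu: 7:03 AM–2:38 PM = 7 h 35 min; less 60 min break → 6 h 35 min
Fri: 9:09 AM–6:26 PM = 9 h 17 min; less 60 min break → 8 h 17 min
Sat: 10:22 AM–6:27 PM = 8 h 5 min; less 60 min break → 7 h 5 min
Sun: 9:43 AM–8:32 PM = 10 h 49 min; less 60 min break → 9 h 49 min
Total: 6 h 35 min + 8 h 17 min + 7 h 5 min + 9 h 49 min = 31 h 46 min.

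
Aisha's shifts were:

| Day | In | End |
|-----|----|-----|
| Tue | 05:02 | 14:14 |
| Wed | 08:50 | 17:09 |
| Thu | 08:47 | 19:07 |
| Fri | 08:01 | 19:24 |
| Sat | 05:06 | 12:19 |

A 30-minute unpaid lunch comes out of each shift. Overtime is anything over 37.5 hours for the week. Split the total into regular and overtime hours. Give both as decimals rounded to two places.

Tue: 05:02–14:14 = 9 h 12 min; less 30 min break → 8 h 42 min
Wed: 08:50–17:09 = 8 h 19 min; less 30 min break → 7 h 49 min
Thu: 08:47–19:07 = 10 h 20 min; less 30 min break → 9 h 50 min
Fri: 08:01–19:24 = 11 h 23 min; less 30 min break → 10 h 53 min
Sat: 05:06–12:19 = 7 h 13 min; less 30 min break → 6 h 43 min
Total worked: 43 h 57 min = 43.95 h.
Threshold 37.5 h → overtime 6 h 27 min, regular 37 h 30 min.

Regular 37.50 hours, overtime 6.45 hours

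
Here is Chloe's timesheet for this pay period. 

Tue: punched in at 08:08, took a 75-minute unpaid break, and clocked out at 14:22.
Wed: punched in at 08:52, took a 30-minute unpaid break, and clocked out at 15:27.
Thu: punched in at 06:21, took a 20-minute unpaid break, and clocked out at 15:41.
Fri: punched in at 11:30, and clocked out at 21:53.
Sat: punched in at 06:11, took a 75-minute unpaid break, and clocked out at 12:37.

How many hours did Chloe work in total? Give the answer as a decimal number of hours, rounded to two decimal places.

Tue: 08:08–14:22 = 6 h 14 min; less 75 min break → 4 h 59 min
Wed: 08:52–15:27 = 6 h 35 min; less 30 min break → 6 h 5 min
Thu: 06:21–15:41 = 9 h 20 min; less 20 min break → 9 h 0 min
Fri: 11:30–21:53 = 10 h 23 min
Sat: 06:11–12:37 = 6 h 26 min; less 75 min break → 5 h 11 min
Total: 4 h 59 min + 6 h 5 min + 9 h 0 min + 10 h 23 min + 5 h 11 min = 35 h 38 min.

35.63 hours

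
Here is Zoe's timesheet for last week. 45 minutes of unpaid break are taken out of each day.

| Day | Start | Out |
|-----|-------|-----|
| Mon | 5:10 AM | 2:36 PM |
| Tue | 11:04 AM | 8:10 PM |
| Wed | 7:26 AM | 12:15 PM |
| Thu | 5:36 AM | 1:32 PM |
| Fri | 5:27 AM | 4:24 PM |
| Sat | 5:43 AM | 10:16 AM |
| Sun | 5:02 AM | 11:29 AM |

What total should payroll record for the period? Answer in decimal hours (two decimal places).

Mon: 5:10 AM–2:36 PM = 9 h 26 min; less 45 min break → 8 h 41 min
Tue: 11:04 AM–8:10 PM = 9 h 6 min; less 45 min break → 8 h 21 min
Wed: 7:26 AM–12:15 PM = 4 h 49 min; less 45 min break → 4 h 4 min
Thu: 5:36 AM–1:32 PM = 7 h 56 min; less 45 min break → 7 h 11 min
Fri: 5:27 AM–4:24 PM = 10 h 57 min; less 45 min break → 10 h 12 min
Sat: 5:43 AM–10:16 AM = 4 h 33 min; less 45 min break → 3 h 48 min
Sun: 5:02 AM–11:29 AM = 6 h 27 min; less 45 min break → 5 h 42 min
Total: 8 h 41 min + 8 h 21 min + 4 h 4 min + 7 h 11 min + 10 h 12 min + 3 h 48 min + 5 h 42 min = 47 h 59 min.

47.98 hours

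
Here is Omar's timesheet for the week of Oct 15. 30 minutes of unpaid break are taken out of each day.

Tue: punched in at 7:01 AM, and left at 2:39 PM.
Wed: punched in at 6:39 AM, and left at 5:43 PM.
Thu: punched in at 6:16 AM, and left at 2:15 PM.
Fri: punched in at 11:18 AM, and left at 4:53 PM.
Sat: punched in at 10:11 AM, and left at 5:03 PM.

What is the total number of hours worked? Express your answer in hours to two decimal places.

Tue: 7:01 AM–2:39 PM = 7 h 38 min; less 30 min break → 7 h 8 min
Wed: 6:39 AM–5:43 PM = 11 h 4 min; less 30 min break → 10 h 34 min
Thu: 6:16 AM–2:15 PM = 7 h 59 min; less 30 min break → 7 h 29 min
Fri: 11:18 AM–4:53 PM = 5 h 35 min; less 30 min break → 5 h 5 min
Sat: 10:11 AM–5:03 PM = 6 h 52 min; less 30 min break → 6 h 22 min
Total: 7 h 8 min + 10 h 34 min + 7 h 29 min + 5 h 5 min + 6 h 22 min = 36 h 38 min.

36.63 hours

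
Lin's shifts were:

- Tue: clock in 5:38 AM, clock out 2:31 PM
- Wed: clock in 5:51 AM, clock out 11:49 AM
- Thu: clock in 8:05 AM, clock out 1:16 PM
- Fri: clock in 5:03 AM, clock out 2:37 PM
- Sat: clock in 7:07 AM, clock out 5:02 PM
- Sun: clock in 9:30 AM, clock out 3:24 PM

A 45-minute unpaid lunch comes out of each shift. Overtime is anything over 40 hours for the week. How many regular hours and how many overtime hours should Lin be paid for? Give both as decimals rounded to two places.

Regular 40.00 hours, overtime 0.92 hours

Tue: 5:38 AM–2:31 PM = 8 h 53 min; less 45 min break → 8 h 8 min
Wed: 5:51 AM–11:49 AM = 5 h 58 min; less 45 min break → 5 h 13 min
Thu: 8:05 AM–1:16 PM = 5 h 11 min; less 45 min break → 4 h 26 min
Fri: 5:03 AM–2:37 PM = 9 h 34 min; less 45 min break → 8 h 49 min
Sat: 7:07 AM–5:02 PM = 9 h 55 min; less 45 min break → 9 h 10 min
Sun: 9:30 AM–3:24 PM = 5 h 54 min; less 45 min break → 5 h 9 min
Total worked: 40 h 55 min = 40.92 h.
Threshold 40 h → overtime 0 h 55 min, regular 40 h 0 min.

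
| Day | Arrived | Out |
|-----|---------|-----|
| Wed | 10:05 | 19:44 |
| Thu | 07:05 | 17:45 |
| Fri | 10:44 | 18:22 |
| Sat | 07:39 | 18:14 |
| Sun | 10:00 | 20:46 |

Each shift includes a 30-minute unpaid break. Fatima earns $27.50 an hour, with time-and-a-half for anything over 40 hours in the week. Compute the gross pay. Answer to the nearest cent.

$1380.50

Wed: 10:05–19:44 = 9 h 39 min; less 30 min break → 9 h 9 min
Thu: 07:05–17:45 = 10 h 40 min; less 30 min break → 10 h 10 min
Fri: 10:44–18:22 = 7 h 38 min; less 30 min break → 7 h 8 min
Sat: 07:39–18:14 = 10 h 35 min; less 30 min break → 10 h 5 min
Sun: 10:00–20:46 = 10 h 46 min; less 30 min break → 10 h 16 min
Total worked: 46 h 48 min = 2808 min.
Regular 40 h 0 min = 2400 min at $27.50/h; overtime 6 h 48 min = 408 min at $41.25/h.
Pay = (2400 × $27.50 + 408 × $41.25) ÷ 60 = $1380.50.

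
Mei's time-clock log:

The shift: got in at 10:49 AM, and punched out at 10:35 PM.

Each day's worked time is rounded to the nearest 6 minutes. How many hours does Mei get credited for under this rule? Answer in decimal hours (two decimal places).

The shift: 10:49 AM–10:35 PM = 11 h 46 min → rounds to 11 h 48 min

11.80 hours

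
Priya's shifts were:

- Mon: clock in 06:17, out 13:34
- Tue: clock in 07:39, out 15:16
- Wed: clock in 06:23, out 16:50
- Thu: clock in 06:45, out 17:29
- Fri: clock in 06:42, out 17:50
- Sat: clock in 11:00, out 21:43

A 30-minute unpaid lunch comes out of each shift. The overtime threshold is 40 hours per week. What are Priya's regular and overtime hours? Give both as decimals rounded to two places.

Mon: 06:17–13:34 = 7 h 17 min; less 30 min break → 6 h 47 min
Tue: 07:39–15:16 = 7 h 37 min; less 30 min break → 7 h 7 min
Wed: 06:23–16:50 = 10 h 27 min; less 30 min break → 9 h 57 min
Thu: 06:45–17:29 = 10 h 44 min; less 30 min break → 10 h 14 min
Fri: 06:42–17:50 = 11 h 8 min; less 30 min break → 10 h 38 min
Sat: 11:00–21:43 = 10 h 43 min; less 30 min break → 10 h 13 min
Total worked: 54 h 56 min = 54.93 h.
Threshold 40 h → overtime 14 h 56 min, regular 40 h 0 min.

Regular 40.00 hours, overtime 14.93 hours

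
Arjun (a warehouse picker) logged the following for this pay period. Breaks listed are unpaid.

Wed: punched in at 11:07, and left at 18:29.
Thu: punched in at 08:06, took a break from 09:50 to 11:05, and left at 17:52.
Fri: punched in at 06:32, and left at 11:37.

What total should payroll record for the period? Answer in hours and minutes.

20 h 58 min

Wed: 11:07–18:29 = 7 h 22 min
Thu: 08:06–17:52 = 9 h 46 min; less 75 min break → 8 h 31 min
Fri: 06:32–11:37 = 5 h 5 min
Total: 7 h 22 min + 8 h 31 min + 5 h 5 min = 20 h 58 min.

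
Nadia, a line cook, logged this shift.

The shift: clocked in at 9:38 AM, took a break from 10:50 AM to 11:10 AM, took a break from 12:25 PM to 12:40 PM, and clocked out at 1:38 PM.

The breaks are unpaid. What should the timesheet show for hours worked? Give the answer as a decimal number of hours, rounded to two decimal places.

3.42 hours

The shift: 9:38 AM–1:38 PM = 4 h 0 min; less 35 min break → 3 h 25 min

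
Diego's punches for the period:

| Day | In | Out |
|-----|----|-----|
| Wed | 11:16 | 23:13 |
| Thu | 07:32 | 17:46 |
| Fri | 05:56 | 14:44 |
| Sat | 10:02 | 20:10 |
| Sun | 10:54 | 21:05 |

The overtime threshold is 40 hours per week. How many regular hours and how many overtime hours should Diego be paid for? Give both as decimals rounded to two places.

Regular 40.00 hours, overtime 11.30 hours

Wed: 11:16–23:13 = 11 h 57 min
Thu: 07:32–17:46 = 10 h 14 min
Fri: 05:56–14:44 = 8 h 48 min
Sat: 10:02–20:10 = 10 h 8 min
Sun: 10:54–21:05 = 10 h 11 min
Total worked: 51 h 18 min = 51.30 h.
Threshold 40 h → overtime 11 h 18 min, regular 40 h 0 min.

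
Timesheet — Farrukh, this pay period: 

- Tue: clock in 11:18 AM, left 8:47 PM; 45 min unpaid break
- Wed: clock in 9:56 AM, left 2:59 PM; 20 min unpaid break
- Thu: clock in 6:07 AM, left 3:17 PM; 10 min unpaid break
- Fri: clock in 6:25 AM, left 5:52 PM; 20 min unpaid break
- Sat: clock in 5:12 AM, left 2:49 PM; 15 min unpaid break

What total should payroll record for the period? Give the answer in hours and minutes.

Tue: 11:18 AM–8:47 PM = 9 h 29 min; less 45 min break → 8 h 44 min
Wed: 9:56 AM–2:59 PM = 5 h 3 min; less 20 min break → 4 h 43 min
Thu: 6:07 AM–3:17 PM = 9 h 10 min; less 10 min break → 9 h 0 min
Fri: 6:25 AM–5:52 PM = 11 h 27 min; less 20 min break → 11 h 7 min
Sat: 5:12 AM–2:49 PM = 9 h 37 min; less 15 min break → 9 h 22 min
Total: 8 h 44 min + 4 h 43 min + 9 h 0 min + 11 h 7 min + 9 h 22 min = 42 h 56 min.

42 h 56 min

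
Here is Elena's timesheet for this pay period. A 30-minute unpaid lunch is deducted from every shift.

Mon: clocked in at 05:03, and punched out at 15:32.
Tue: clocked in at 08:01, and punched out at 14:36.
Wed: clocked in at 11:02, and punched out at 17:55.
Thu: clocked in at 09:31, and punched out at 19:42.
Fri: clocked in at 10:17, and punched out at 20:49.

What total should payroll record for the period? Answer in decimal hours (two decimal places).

Mon: 05:03–15:32 = 10 h 29 min; less 30 min break → 9 h 59 min
Tue: 08:01–14:36 = 6 h 35 min; less 30 min break → 6 h 5 min
Wed: 11:02–17:55 = 6 h 53 min; less 30 min break → 6 h 23 min
Thu: 09:31–19:42 = 10 h 11 min; less 30 min break → 9 h 41 min
Fri: 10:17–20:49 = 10 h 32 min; less 30 min break → 10 h 2 min
Total: 9 h 59 min + 6 h 5 min + 6 h 23 min + 9 h 41 min + 10 h 2 min = 42 h 10 min.

42.17 hours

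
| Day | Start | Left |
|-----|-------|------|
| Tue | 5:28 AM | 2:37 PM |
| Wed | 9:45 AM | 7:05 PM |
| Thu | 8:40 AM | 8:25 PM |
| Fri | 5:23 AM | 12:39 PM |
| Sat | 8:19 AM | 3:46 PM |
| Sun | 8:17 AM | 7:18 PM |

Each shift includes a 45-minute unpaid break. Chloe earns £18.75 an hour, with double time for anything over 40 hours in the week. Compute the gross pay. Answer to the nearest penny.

Tue: 5:28 AM–2:37 PM = 9 h 9 min; less 45 min break → 8 h 24 min
Wed: 9:45 AM–7:05 PM = 9 h 20 min; less 45 min break → 8 h 35 min
Thu: 8:40 AM–8:25 PM = 11 h 45 min; less 45 min break → 11 h 0 min
Fri: 5:23 AM–12:39 PM = 7 h 16 min; less 45 min break → 6 h 31 min
Sat: 8:19 AM–3:46 PM = 7 h 27 min; less 45 min break → 6 h 42 min
Sun: 8:17 AM–7:18 PM = 11 h 1 min; less 45 min break → 10 h 16 min
Total worked: 51 h 28 min = 3088 min.
Regular 40 h 0 min = 2400 min at £18.75/h; overtime 11 h 28 min = 688 min at £37.50/h.
Pay = (2400 × £18.75 + 688 × £37.50) ÷ 60 = £1180.00.

£1180.00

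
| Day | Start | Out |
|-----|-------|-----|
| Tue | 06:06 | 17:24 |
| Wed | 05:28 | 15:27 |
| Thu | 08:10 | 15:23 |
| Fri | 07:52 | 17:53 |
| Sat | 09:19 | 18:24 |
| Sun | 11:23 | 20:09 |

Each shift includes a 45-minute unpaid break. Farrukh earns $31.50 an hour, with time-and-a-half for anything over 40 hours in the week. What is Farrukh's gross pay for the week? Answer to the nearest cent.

$1820.70

Tue: 06:06–17:24 = 11 h 18 min; less 45 min break → 10 h 33 min
Wed: 05:28–15:27 = 9 h 59 min; less 45 min break → 9 h 14 min
Thu: 08:10–15:23 = 7 h 13 min; less 45 min break → 6 h 28 min
Fri: 07:52–17:53 = 10 h 1 min; less 45 min break → 9 h 16 min
Sat: 09:19–18:24 = 9 h 5 min; less 45 min break → 8 h 20 min
Sun: 11:23–20:09 = 8 h 46 min; less 45 min break → 8 h 1 min
Total worked: 51 h 52 min = 3112 min.
Regular 40 h 0 min = 2400 min at $31.50/h; overtime 11 h 52 min = 712 min at $47.25/h.
Pay = (2400 × $31.50 + 712 × $47.25) ÷ 60 = $1820.70.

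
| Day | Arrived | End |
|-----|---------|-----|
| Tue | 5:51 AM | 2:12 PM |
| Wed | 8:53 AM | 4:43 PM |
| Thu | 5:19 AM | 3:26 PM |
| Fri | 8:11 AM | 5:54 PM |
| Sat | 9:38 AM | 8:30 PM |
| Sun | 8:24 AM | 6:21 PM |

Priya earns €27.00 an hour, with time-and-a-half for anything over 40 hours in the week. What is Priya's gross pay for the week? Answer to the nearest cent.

Tue: 5:51 AM–2:12 PM = 8 h 21 min
Wed: 8:53 AM–4:43 PM = 7 h 50 min
Thu: 5:19 AM–3:26 PM = 10 h 7 min
Fri: 8:11 AM–5:54 PM = 9 h 43 min
Sat: 9:38 AM–8:30 PM = 10 h 52 min
Sun: 8:24 AM–6:21 PM = 9 h 57 min
Total worked: 56 h 50 min = 3410 min.
Regular 40 h 0 min = 2400 min at €27.00/h; overtime 16 h 50 min = 1010 min at €40.50/h.
Pay = (2400 × €27.00 + 1010 × €40.50) ÷ 60 = €1761.75.

€1761.75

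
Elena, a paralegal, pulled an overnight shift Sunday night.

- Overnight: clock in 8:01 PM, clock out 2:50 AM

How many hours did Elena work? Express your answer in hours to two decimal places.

Overnight: 8:01 PM → midnight = 3 h 59 min; midnight → 2:50 AM = 2 h 50 min; span 6 h 49 min

6.82 hours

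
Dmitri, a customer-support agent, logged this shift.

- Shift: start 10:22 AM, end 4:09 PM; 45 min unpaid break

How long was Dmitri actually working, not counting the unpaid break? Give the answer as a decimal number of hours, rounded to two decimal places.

5.03 hours

Shift: 10:22 AM–4:09 PM = 5 h 47 min; less 45 min break → 5 h 2 min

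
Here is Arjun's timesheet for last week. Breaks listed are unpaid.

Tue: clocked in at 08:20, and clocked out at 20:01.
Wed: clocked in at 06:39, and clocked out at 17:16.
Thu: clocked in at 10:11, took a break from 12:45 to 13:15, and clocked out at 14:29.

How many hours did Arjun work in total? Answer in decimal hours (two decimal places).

26.10 hours

Tue: 08:20–20:01 = 11 h 41 min
Wed: 06:39–17:16 = 10 h 37 min
Thu: 10:11–14:29 = 4 h 18 min; less 30 min break → 3 h 48 min
Total: 11 h 41 min + 10 h 37 min + 3 h 48 min = 26 h 6 min.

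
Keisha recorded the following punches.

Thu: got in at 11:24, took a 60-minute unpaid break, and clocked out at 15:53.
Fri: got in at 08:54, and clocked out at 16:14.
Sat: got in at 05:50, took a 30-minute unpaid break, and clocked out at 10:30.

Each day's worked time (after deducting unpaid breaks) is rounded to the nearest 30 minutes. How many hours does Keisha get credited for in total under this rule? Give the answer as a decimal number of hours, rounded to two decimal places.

Thu: 11:24–15:53 = 4 h 29 min − 60 min = 3 h 29 min → rounds to 3 h 30 min
Fri: 08:54–16:14 = 7 h 20 min → rounds to 7 h 30 min
Sat: 05:50–10:30 = 4 h 40 min − 30 min = 4 h 10 min → rounds to 4 h 0 min
Total credited: 15 h 0 min.

15.00 hours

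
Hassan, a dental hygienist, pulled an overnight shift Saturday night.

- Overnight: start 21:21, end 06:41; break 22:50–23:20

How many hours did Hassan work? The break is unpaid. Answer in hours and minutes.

8 h 50 min

Overnight: 21:21 → midnight = 2 h 39 min; midnight → 06:41 = 6 h 41 min; span 9 h 20 min; less 30 min break → 8 h 50 min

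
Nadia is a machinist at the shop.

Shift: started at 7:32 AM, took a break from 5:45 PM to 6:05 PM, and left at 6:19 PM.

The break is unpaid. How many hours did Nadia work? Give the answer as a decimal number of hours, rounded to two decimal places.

10.45 hours

Shift: 7:32 AM–6:19 PM = 10 h 47 min; less 20 min break → 10 h 27 min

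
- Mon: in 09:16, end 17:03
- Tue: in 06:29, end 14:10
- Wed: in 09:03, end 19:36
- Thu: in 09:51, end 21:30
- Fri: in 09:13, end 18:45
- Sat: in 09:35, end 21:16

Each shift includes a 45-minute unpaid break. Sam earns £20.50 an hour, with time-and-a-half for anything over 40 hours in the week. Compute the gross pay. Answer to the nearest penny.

Mon: 09:16–17:03 = 7 h 47 min; less 45 min break → 7 h 2 min
Tue: 06:29–14:10 = 7 h 41 min; less 45 min break → 6 h 56 min
Wed: 09:03–19:36 = 10 h 33 min; less 45 min break → 9 h 48 min
Thu: 09:51–21:30 = 11 h 39 min; less 45 min break → 10 h 54 min
Fri: 09:13–18:45 = 9 h 32 min; less 45 min break → 8 h 47 min
Sat: 09:35–21:16 = 11 h 41 min; less 45 min break → 10 h 56 min
Total worked: 54 h 23 min = 3263 min.
Regular 40 h 0 min = 2400 min at £20.50/h; overtime 14 h 23 min = 863 min at £30.75/h.
Pay = (2400 × £20.50 + 863 × £30.75) ÷ 60 = £1262.29.

£1262.29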